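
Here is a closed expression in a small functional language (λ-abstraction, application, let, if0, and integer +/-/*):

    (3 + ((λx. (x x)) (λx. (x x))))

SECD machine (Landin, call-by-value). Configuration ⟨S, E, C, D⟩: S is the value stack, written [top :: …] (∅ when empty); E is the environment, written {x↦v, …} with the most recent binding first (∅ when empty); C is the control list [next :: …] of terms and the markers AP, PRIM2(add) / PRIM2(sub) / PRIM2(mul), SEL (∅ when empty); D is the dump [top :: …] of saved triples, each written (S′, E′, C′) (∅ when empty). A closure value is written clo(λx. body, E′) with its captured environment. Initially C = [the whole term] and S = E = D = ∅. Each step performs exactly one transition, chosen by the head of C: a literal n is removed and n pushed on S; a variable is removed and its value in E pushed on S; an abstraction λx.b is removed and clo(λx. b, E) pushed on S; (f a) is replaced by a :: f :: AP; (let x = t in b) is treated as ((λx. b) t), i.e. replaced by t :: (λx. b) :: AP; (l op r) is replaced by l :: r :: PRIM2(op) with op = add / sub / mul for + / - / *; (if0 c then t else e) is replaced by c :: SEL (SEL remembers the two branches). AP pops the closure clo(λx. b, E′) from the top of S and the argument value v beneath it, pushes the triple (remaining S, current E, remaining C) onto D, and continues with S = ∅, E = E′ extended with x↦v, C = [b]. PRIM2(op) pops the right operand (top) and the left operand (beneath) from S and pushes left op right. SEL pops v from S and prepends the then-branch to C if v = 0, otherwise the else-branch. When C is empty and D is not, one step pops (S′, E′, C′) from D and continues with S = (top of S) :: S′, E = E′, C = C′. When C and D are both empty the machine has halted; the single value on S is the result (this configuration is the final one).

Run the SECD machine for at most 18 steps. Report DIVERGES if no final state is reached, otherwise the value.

step 0: [S=∅ | E=∅ | C=[(3 + ((λx. (x x)) (λx. (x x))))] | D=∅]
step 1: [S=∅ | E=∅ | C=[3 :: ((λx. (x x)) (λx. (x x))) :: PRIM2(add)] | D=∅]
step 2: [S=[3] | E=∅ | C=[((λx. (x x)) (λx. (x x))) :: PRIM2(add)] | D=∅]
step 3: [S=[3] | E=∅ | C=[(λx. (x x)) :: (λx. (x x)) :: AP :: PRIM2(add)] | D=∅]
step 4: [S=[clo(λx. (x x), ∅) :: 3] | E=∅ | C=[(λx. (x x)) :: AP :: PRIM2(add)] | D=∅]
step 5: [S=[clo(λx. (x x), ∅) :: clo(λx. (x x), ∅) :: 3] | E=∅ | C=[AP :: PRIM2(add)] | D=∅]
step 6: [S=∅ | E={x↦clo(λx. (x x), ∅)} | C=[(x x)] | D=[([3], ∅, [PRIM2(add)])]]
step 7: [S=∅ | E={x↦clo(λx. (x x), ∅)} | C=[x :: x :: AP] | D=[([3], ∅, [PRIM2(add)])]]
step 8: [S=[clo(λx. (x x), ∅)] | E={x↦clo(λx. (x x), ∅)} | C=[x :: AP] | D=[([3], ∅, [PRIM2(add)])]]
step 9: [S=[clo(λx. (x x), ∅) :: clo(λx. (x x), ∅)] | E={x↦clo(λx. (x x), ∅)} | C=[AP] | D=[([3], ∅, [PRIM2(add)])]]
step 10: [S=∅ | E={x↦clo(λx. (x x), ∅)} | C=[(x x)] | D=[(∅, {x↦clo(λx. (x x), ∅)}, ∅) :: ([3], ∅, [PRIM2(add)])]]
step 11: [S=∅ | E={x↦clo(λx. (x x), ∅)} | C=[x :: x :: AP] | D=[(∅, {x↦clo(λx. (x x), ∅)}, ∅) :: ([3], ∅, [PRIM2(add)])]]
step 12: [S=[clo(λx. (x x), ∅)] | E={x↦clo(λx. (x x), ∅)} | C=[x :: AP] | D=[(∅, {x↦clo(λx. (x x), ∅)}, ∅) :: ([3], ∅, [PRIM2(add)])]]
step 13: [S=[clo(λx. (x x), ∅) :: clo(λx. (x x), ∅)] | E={x↦clo(λx. (x x), ∅)} | C=[AP] | D=[(∅, {x↦clo(λx. (x x), ∅)}, ∅) :: ([3], ∅, [PRIM2(add)])]]
step 14: [S=∅ | E={x↦clo(λx. (x x), ∅)} | C=[(x x)] | D=[(∅, {x↦clo(λx. (x x), ∅)}, ∅) :: (∅, {x↦clo(λx. (x x), ∅)}, ∅) :: ([3], ∅, [PRIM2(add)])]]
step 15: [S=∅ | E={x↦clo(λx. (x x), ∅)} | C=[x :: x :: AP] | D=[(∅, {x↦clo(λx. (x x), ∅)}, ∅) :: (∅, {x↦clo(λx. (x x), ∅)}, ∅) :: ([3], ∅, [PRIM2(add)])]]
step 16: [S=[clo(λx. (x x), ∅)] | E={x↦clo(λx. (x x), ∅)} | C=[x :: AP] | D=[(∅, {x↦clo(λx. (x x), ∅)}, ∅) :: (∅, {x↦clo(λx. (x x), ∅)}, ∅) :: ([3], ∅, [PRIM2(add)])]]
step 17: [S=[clo(λx. (x x), ∅) :: clo(λx. (x x), ∅)] | E={x↦clo(λx. (x x), ∅)} | C=[AP] | D=[(∅, {x↦clo(λx. (x x), ∅)}, ∅) :: (∅, {x↦clo(λx. (x x), ∅)}, ∅) :: ([3], ∅, [PRIM2(add)])]]
step 18: [S=∅ | E={x↦clo(λx. (x x), ∅)} | C=[(x x)] | D=[(∅, {x↦clo(λx. (x x), ∅)}, ∅) :: (∅, {x↦clo(λx. (x x), ∅)}, ∅) :: (∅, {x↦clo(λx. (x x), ∅)}, ∅) :: ([3], ∅, [PRIM2(add)])]]
→ 18 transitions taken and the configuration is still not final: no result within 18 steps

Answer: DIVERGES (no final state within 18 steps)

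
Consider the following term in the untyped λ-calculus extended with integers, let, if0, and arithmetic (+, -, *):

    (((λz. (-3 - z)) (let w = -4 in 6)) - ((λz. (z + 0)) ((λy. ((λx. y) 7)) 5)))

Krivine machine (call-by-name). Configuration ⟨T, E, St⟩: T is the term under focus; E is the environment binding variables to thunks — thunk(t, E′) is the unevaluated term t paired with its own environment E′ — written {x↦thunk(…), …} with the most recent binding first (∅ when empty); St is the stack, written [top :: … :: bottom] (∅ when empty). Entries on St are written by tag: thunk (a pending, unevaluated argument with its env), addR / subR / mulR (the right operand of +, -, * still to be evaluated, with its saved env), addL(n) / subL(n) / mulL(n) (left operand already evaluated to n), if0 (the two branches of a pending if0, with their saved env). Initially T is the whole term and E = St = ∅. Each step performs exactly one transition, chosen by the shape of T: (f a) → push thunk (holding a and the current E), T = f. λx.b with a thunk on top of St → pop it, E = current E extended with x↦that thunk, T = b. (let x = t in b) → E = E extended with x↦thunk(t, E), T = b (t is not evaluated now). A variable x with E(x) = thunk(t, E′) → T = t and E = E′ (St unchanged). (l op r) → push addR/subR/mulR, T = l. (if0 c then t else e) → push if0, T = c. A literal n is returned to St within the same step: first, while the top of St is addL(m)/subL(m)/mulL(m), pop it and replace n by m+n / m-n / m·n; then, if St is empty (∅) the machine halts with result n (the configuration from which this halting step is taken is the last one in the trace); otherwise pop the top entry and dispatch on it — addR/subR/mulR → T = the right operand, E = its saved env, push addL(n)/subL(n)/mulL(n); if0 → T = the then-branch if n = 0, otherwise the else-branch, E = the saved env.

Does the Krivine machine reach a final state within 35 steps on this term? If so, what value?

Answer: -14

Execution trace:
0. [T=(((λz. (-3 - z)) (let w = -4 in 6)) - ((λz. (z + 0)) ((λy. ((λx. y) 7)) 5))) | E=∅ | St=∅]
1. [T=((λz. (-3 - z)) (let w = -4 in 6)) | E=∅ | St=[subR]]
2. [T=(λz. (-3 - z)) | E=∅ | St=[thunk :: subR]]
3. [T=(-3 - z) | E={z↦thunk((let w = -4 in 6), ∅)} | St=[subR]]
4. [T=-3 | E={z↦thunk((let w = -4 in 6), ∅)} | St=[subR :: subR]]
5. [T=z | E={z↦thunk((let w = -4 in 6), ∅)} | St=[subL(-3) :: subR]]
6. [T=(let w = -4 in 6) | E=∅ | St=[subL(-3) :: subR]]
7. [T=6 | E={w↦thunk(-4, ∅)} | St=[subL(-3) :: subR]]
8. [T=((λz. (z + 0)) ((λy. ((λx. y) 7)) 5)) | E=∅ | St=[subL(-9)]]
9. [T=(λz. (z + 0)) | E=∅ | St=[thunk :: subL(-9)]]
10. [T=(z + 0) | E={z↦thunk(((λy. ((λx. y) 7)) 5), ∅)} | St=[subL(-9)]]
11. [T=z | E={z↦thunk(((λy. ((λx. y) 7)) 5), ∅)} | St=[addR :: subL(-9)]]
12. [T=((λy. ((λx. y) 7)) 5) | E=∅ | St=[addR :: subL(-9)]]
13. [T=(λy. ((λx. y) 7)) | E=∅ | St=[thunk :: addR :: subL(-9)]]
14. [T=((λx. y) 7) | E={y↦thunk(5, ∅)} | St=[addR :: subL(-9)]]
15. [T=(λx. y) | E={y↦thunk(5, ∅)} | St=[thunk :: addR :: subL(-9)]]
16. [T=y | E={x↦thunk(7, {y↦thunk(5, ∅)}), y↦thunk(5, ∅)} | St=[addR :: subL(-9)]]
17. [T=5 | E=∅ | St=[addR :: subL(-9)]]
18. [T=0 | E={z↦thunk(((λy. ((λx. y) 7)) 5), ∅)} | St=[addL(5) :: subL(-9)]]
→ final value -14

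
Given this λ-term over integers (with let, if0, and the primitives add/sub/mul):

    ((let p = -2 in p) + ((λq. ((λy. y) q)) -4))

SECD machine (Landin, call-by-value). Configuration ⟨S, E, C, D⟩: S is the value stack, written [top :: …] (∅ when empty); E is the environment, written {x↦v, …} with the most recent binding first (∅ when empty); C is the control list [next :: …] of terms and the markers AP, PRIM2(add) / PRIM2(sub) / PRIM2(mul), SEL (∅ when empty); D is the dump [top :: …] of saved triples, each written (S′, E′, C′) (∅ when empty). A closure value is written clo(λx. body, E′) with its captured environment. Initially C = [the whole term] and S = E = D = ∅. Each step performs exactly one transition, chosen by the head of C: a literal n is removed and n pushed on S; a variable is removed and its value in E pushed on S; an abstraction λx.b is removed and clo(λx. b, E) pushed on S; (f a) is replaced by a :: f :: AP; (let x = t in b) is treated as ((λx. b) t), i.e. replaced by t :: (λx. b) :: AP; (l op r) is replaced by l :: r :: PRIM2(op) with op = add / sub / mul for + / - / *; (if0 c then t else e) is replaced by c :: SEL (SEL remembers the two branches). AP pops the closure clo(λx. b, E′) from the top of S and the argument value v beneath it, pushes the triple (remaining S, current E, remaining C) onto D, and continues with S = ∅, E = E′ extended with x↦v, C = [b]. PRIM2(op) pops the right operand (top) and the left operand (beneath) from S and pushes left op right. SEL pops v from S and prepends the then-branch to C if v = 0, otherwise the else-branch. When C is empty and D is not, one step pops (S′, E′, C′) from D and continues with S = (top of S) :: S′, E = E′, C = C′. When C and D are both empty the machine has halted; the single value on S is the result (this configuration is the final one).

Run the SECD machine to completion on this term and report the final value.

t=0: [S=∅ | E=∅ | C=[((let p = -2 in p) + ((λq. ((λy. y) q)) -4))] | D=∅]
t=1: [S=∅ | E=∅ | C=[(let p = -2 in p) :: ((λq. ((λy. y) q)) -4) :: PRIM2(add)] | D=∅]
t=2: [S=∅ | E=∅ | C=[-2 :: (λp. p) :: AP :: ((λq. ((λy. y) q)) -4) :: PRIM2(add)] | D=∅]
t=3: [S=[-2] | E=∅ | C=[(λp. p) :: AP :: ((λq. ((λy. y) q)) -4) :: PRIM2(add)] | D=∅]
t=4: [S=[clo(λp. p, ∅) :: -2] | E=∅ | C=[AP :: ((λq. ((λy. y) q)) -4) :: PRIM2(add)] | D=∅]
t=5: [S=∅ | E={p↦-2} | C=[p] | D=[(∅, ∅, [((λq. ((λy. y) q)) -4) :: PRIM2(add)])]]
t=6: [S=[-2] | E={p↦-2} | C=∅ | D=[(∅, ∅, [((λq. ((λy. y) q)) -4) :: PRIM2(add)])]]
t=7: [S=[-2] | E=∅ | C=[((λq. ((λy. y) q)) -4) :: PRIM2(add)] | D=∅]
t=8: [S=[-2] | E=∅ | C=[-4 :: (λq. ((λy. y) q)) :: AP :: PRIM2(add)] | D=∅]
t=9: [S=[-4 :: -2] | E=∅ | C=[(λq. ((λy. y) q)) :: AP :: PRIM2(add)] | D=∅]
t=10: [S=[clo(λq. ((λy. y) q), ∅) :: -4 :: -2] | E=∅ | C=[AP :: PRIM2(add)] | D=∅]
t=11: [S=∅ | E={q↦-4} | C=[((λy. y) q)] | D=[([-2], ∅, [PRIM2(add)])]]
t=12: [S=∅ | E={q↦-4} | C=[q :: (λy. y) :: AP] | D=[([-2], ∅, [PRIM2(add)])]]
t=13: [S=[-4] | E={q↦-4} | C=[(λy. y) :: AP] | D=[([-2], ∅, [PRIM2(add)])]]
t=14: [S=[clo(λy. y, {q↦-4}) :: -4] | E={q↦-4} | C=[AP] | D=[([-2], ∅, [PRIM2(add)])]]
t=15: [S=∅ | E={y↦-4, q↦-4} | C=[y] | D=[(∅, {q↦-4}, ∅) :: ([-2], ∅, [PRIM2(add)])]]
t=16: [S=[-4] | E={y↦-4, q↦-4} | C=∅ | D=[(∅, {q↦-4}, ∅) :: ([-2], ∅, [PRIM2(add)])]]
t=17: [S=[-4] | E={q↦-4} | C=∅ | D=[([-2], ∅, [PRIM2(add)])]]
t=18: [S=[-4 :: -2] | E=∅ | C=[PRIM2(add)] | D=∅]
t=19: [S=[-6] | E=∅ | C=∅ | D=∅]
→ final value -6

Answer: -6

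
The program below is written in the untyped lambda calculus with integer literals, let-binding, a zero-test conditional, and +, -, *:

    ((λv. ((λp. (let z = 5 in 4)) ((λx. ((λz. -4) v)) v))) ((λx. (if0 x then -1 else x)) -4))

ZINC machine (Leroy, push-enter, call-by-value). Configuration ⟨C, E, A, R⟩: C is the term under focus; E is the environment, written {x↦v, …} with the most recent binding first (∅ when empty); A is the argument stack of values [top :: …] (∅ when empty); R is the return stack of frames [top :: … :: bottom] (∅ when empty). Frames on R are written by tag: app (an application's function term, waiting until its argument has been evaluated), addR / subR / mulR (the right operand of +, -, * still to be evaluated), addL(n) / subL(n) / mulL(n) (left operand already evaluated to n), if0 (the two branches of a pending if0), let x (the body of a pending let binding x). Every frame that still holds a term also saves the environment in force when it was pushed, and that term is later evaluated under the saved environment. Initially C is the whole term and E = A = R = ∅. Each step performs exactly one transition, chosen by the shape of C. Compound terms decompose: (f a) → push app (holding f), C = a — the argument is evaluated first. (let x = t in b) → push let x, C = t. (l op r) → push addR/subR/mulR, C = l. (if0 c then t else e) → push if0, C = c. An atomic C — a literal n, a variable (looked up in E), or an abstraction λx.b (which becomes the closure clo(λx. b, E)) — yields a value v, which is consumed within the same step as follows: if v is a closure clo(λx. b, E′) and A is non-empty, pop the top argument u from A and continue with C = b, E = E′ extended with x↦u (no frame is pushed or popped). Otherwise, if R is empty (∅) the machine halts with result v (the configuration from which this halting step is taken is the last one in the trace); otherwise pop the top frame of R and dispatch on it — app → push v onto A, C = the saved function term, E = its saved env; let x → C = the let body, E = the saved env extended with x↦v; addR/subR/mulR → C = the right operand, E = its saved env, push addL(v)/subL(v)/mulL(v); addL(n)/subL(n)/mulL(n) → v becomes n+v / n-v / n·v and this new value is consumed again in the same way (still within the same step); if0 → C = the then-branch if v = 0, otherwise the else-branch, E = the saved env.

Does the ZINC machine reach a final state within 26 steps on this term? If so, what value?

t=0: <C=((λv. ((λp. (let z = 5 in 4)) ((λx. ((λz. -4) v)) v))) ((λx. (if0 x then -1 else x)) -4)), E=∅, A=∅, R=∅>
t=1: <C=((λx. (if0 x then -1 else x)) -4), E=∅, A=∅, R=[app]>
t=2: <C=-4, E=∅, A=∅, R=[app :: app]>
t=3: <C=(λx. (if0 x then -1 else x)), E=∅, A=[-4], R=[app]>
t=4: <C=(if0 x then -1 else x), E={x↦-4}, A=∅, R=[app]>
t=5: <C=x, E={x↦-4}, A=∅, R=[if0 :: app]>
t=6: <C=x, E={x↦-4}, A=∅, R=[app]>
t=7: <C=(λv. ((λp. (let z = 5 in 4)) ((λx. ((λz. -4) v)) v))), E=∅, A=[-4], R=∅>
t=8: <C=((λp. (let z = 5 in 4)) ((λx. ((λz. -4) v)) v)), E={v↦-4}, A=∅, R=∅>
t=9: <C=((λx. ((λz. -4) v)) v), E={v↦-4}, A=∅, R=[app]>
t=10: <C=v, E={v↦-4}, A=∅, R=[app :: app]>
t=11: <C=(λx. ((λz. -4) v)), E={v↦-4}, A=[-4], R=[app]>
t=12: <C=((λz. -4) v), E={x↦-4, v↦-4}, A=∅, R=[app]>
t=13: <C=v, E={x↦-4, v↦-4}, A=∅, R=[app :: app]>
t=14: <C=(λz. -4), E={x↦-4, v↦-4}, A=[-4], R=[app]>
t=15: <C=-4, E={z↦-4, x↦-4, v↦-4}, A=∅, R=[app]>
t=16: <C=(λp. (let z = 5 in 4)), E={v↦-4}, A=[-4], R=∅>
t=17: <C=(let z = 5 in 4), E={p↦-4, v↦-4}, A=∅, R=∅>
t=18: <C=5, E={p↦-4, v↦-4}, A=∅, R=[let z]>
t=19: <C=4, E={z↦5, p↦-4, v↦-4}, A=∅, R=∅>
→ final value 4

Answer: 4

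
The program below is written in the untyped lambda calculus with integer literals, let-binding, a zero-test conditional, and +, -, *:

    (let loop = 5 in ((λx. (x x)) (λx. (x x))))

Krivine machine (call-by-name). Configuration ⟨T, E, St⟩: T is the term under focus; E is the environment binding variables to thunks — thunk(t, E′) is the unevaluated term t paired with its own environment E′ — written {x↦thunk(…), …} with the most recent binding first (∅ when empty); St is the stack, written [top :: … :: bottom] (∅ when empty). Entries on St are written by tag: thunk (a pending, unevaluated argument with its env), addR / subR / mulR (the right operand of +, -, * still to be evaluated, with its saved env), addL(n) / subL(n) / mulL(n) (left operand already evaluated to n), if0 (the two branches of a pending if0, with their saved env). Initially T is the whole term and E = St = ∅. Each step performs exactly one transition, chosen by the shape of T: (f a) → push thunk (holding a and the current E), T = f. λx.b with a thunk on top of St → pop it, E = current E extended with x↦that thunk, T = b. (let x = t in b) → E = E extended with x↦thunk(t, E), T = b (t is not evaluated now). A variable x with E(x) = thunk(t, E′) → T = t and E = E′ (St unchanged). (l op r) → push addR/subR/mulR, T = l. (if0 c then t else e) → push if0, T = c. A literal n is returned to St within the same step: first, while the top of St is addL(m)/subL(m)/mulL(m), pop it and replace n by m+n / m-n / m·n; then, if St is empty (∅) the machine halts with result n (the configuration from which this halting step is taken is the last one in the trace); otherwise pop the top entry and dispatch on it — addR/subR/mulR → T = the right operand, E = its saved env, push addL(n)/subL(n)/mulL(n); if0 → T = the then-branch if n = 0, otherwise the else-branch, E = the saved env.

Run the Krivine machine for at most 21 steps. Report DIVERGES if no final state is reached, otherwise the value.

step 0: ⟨T=(let loop = 5 in ((λx. (x x)) (λx. (x x)))); E=∅; St=∅⟩
step 1: ⟨T=((λx. (x x)) (λx. (x x))); E={loop↦thunk(5, ∅)}; St=∅⟩
step 2: ⟨T=(λx. (x x)); E={loop↦thunk(5, ∅)}; St=[thunk]⟩
step 3: ⟨T=(x x); E={x↦thunk((λx. (x x)), {loop↦thunk(5, ∅)}), loop↦thunk(5, ∅)}; St=∅⟩
step 4: ⟨T=x; E={x↦thunk((λx. (x x)), {loop↦thunk(5, ∅)}), loop↦thunk(5, ∅)}; St=[thunk]⟩
step 5: ⟨T=(λx. (x x)); E={loop↦thunk(5, ∅)}; St=[thunk]⟩
step 6: ⟨T=(x x); E={x↦thunk(x, {x↦thunk((λx. (x x)), {loop↦thunk(5, ∅)}), loop↦thunk(5, ∅)}), loop↦thunk(5, ∅)}; St=∅⟩
step 7: ⟨T=x; E={x↦thunk(x, {x↦thunk((λx. (x x)), {loop↦thunk(5, ∅)}), loop↦thunk(5, ∅)}), loop↦thunk(5, ∅)}; St=[thunk]⟩
step 8: ⟨T=x; E={x↦thunk((λx. (x x)), {loop↦thunk(5, ∅)}), loop↦thunk(5, ∅)}; St=[thunk]⟩
step 9: ⟨T=(λx. (x x)); E={loop↦thunk(5, ∅)}; St=[thunk]⟩
step 10: ⟨T=(x x); E={x↦thunk(x, {x↦thunk(x, {x↦thunk((λx. (x x)), {loop↦thunk(5, ∅)}), loop↦thunk(5, ∅)}), loop↦thunk(5, ∅)}), loop↦thunk(5, ∅)}; St=∅⟩
step 11: ⟨T=x; E={x↦thunk(x, {x↦thunk(x, {x↦thunk((λx. (x x)), {loop↦thunk(5, ∅)}), loop↦thunk(5, ∅)}), loop↦thunk(5, ∅)}), loop↦thunk(5, ∅)}; St=[thunk]⟩
step 12: ⟨T=x; E={x↦thunk(x, {x↦thunk((λx. (x x)), {loop↦thunk(5, ∅)}), loop↦thunk(5, ∅)}), loop↦thunk(5, ∅)}; St=[thunk]⟩
step 13: ⟨T=x; E={x↦thunk((λx. (x x)), {loop↦thunk(5, ∅)}), loop↦thunk(5, ∅)}; St=[thunk]⟩
step 14: ⟨T=(λx. (x x)); E={loop↦thunk(5, ∅)}; St=[thunk]⟩
step 15: ⟨T=(x x); E={x↦thunk(x, {x↦thunk(x, {x↦thunk(x, {x↦thunk((λx. (x x)), {loop↦thunk(5, ∅)}), loop↦thunk(5, ∅)}), loop↦thunk(5, ∅)}), loop↦thunk(5, ∅)}), loop↦thunk(5, ∅)}; St=∅⟩
step 16: ⟨T=x; E={x↦thunk(x, {x↦thunk(x, {x↦thunk(x, {x↦thunk((λx. (x x)), {loop↦thunk(5, ∅)}), loop↦thunk(5, ∅)}), loop↦thunk(5, ∅)}), loop↦thunk(5, ∅)}), loop↦thunk(5, ∅)}; St=[thunk]⟩
step 17: ⟨T=x; E={x↦thunk(x, {x↦thunk(x, {x↦thunk((λx. (x x)), {loop↦thunk(5, ∅)}), loop↦thunk(5, ∅)}), loop↦thunk(5, ∅)}), loop↦thunk(5, ∅)}; St=[thunk]⟩
step 18: ⟨T=x; E={x↦thunk(x, {x↦thunk((λx. (x x)), {loop↦thunk(5, ∅)}), loop↦thunk(5, ∅)}), loop↦thunk(5, ∅)}; St=[thunk]⟩
step 19: ⟨T=x; E={x↦thunk((λx. (x x)), {loop↦thunk(5, ∅)}), loop↦thunk(5, ∅)}; St=[thunk]⟩
step 20: ⟨T=(λx. (x x)); E={loop↦thunk(5, ∅)}; St=[thunk]⟩
step 21: ⟨T=(x x); E={x↦thunk(x, {x↦thunk(x, {x↦thunk(x, {x↦thunk(x, {x↦thunk((λx. (x x)), {loop↦thunk(5, ∅)}), loop↦thunk(5, ∅)}), loop↦thunk(5, ∅)}), loop↦thunk(5, ∅)}), loop↦thunk(5, ∅)}), loop↦thunk(5, ∅)}; St=∅⟩
→ 21 transitions taken and the configuration is still not final: no result within 21 steps

Answer: DIVERGES (no final state within 21 steps)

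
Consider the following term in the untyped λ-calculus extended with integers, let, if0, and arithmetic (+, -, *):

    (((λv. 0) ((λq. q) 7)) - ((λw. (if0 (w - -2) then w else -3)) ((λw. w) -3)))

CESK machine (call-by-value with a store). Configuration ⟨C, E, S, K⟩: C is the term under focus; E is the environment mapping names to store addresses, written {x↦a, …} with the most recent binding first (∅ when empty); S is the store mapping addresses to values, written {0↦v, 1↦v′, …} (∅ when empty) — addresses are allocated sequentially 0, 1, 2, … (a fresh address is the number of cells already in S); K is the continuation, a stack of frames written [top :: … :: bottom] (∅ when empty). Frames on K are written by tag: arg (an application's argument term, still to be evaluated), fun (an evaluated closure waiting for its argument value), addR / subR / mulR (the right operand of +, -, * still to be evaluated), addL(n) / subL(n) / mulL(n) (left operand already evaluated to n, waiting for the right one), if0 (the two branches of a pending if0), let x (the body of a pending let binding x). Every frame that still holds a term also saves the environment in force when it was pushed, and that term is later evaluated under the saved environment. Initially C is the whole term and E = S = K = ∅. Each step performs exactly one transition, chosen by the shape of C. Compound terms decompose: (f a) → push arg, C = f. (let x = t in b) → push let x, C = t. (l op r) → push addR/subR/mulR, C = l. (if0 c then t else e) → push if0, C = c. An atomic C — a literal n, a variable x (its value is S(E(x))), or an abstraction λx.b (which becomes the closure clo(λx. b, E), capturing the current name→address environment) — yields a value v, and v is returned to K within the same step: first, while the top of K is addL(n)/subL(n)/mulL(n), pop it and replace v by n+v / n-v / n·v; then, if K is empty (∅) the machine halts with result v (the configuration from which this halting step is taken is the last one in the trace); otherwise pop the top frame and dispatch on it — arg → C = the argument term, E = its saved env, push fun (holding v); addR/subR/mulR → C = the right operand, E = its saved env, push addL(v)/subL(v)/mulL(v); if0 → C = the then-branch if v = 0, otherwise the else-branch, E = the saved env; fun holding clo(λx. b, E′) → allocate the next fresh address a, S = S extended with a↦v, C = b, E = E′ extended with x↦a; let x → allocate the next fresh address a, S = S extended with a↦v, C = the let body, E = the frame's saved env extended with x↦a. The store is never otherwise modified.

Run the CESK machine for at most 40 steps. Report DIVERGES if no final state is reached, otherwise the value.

Answer: 3

Machine steps:
t=0: ⟨C=(((λv. 0) ((λq. q) 7)) - ((λw. (if0 (w - -2) then w else -3)) ((λw. w) -3))); E=∅; S=∅; K=∅⟩
t=1: ⟨C=((λv. 0) ((λq. q) 7)); E=∅; S=∅; K=[subR]⟩
t=2: ⟨C=(λv. 0); E=∅; S=∅; K=[arg :: subR]⟩
t=3: ⟨C=((λq. q) 7); E=∅; S=∅; K=[fun :: subR]⟩
t=4: ⟨C=(λq. q); E=∅; S=∅; K=[arg :: fun :: subR]⟩
t=5: ⟨C=7; E=∅; S=∅; K=[fun :: fun :: subR]⟩
t=6: ⟨C=q; E={q↦0}; S={0↦7}; K=[fun :: subR]⟩
t=7: ⟨C=0; E={v↦1}; S={0↦7, 1↦7}; K=[subR]⟩
t=8: ⟨C=((λw. (if0 (w - -2) then w else -3)) ((λw. w) -3)); E=∅; S={0↦7, 1↦7}; K=[subL(0)]⟩
t=9: ⟨C=(λw. (if0 (w - -2) then w else -3)); E=∅; S={0↦7, 1↦7}; K=[arg :: subL(0)]⟩
t=10: ⟨C=((λw. w) -3); E=∅; S={0↦7, 1↦7}; K=[fun :: subL(0)]⟩
t=11: ⟨C=(λw. w); E=∅; S={0↦7, 1↦7}; K=[arg :: fun :: subL(0)]⟩
t=12: ⟨C=-3; E=∅; S={0↦7, 1↦7}; K=[fun :: fun :: subL(0)]⟩
t=13: ⟨C=w; E={w↦2}; S={0↦7, 1↦7, 2↦-3}; K=[fun :: subL(0)]⟩
t=14: ⟨C=(if0 (w - -2) then w else -3); E={w↦3}; S={0↦7, 1↦7, 2↦-3, 3↦-3}; K=[subL(0)]⟩
t=15: ⟨C=(w - -2); E={w↦3}; S={0↦7, 1↦7, 2↦-3, 3↦-3}; K=[if0 :: subL(0)]⟩
t=16: ⟨C=w; E={w↦3}; S={0↦7, 1↦7, 2↦-3, 3↦-3}; K=[subR :: if0 :: subL(0)]⟩
t=17: ⟨C=-2; E={w↦3}; S={0↦7, 1↦7, 2↦-3, 3↦-3}; K=[subL(-3) :: if0 :: subL(0)]⟩
t=18: ⟨C=-3; E={w↦3}; S={0↦7, 1↦7, 2↦-3, 3↦-3}; K=[subL(0)]⟩
→ final value 3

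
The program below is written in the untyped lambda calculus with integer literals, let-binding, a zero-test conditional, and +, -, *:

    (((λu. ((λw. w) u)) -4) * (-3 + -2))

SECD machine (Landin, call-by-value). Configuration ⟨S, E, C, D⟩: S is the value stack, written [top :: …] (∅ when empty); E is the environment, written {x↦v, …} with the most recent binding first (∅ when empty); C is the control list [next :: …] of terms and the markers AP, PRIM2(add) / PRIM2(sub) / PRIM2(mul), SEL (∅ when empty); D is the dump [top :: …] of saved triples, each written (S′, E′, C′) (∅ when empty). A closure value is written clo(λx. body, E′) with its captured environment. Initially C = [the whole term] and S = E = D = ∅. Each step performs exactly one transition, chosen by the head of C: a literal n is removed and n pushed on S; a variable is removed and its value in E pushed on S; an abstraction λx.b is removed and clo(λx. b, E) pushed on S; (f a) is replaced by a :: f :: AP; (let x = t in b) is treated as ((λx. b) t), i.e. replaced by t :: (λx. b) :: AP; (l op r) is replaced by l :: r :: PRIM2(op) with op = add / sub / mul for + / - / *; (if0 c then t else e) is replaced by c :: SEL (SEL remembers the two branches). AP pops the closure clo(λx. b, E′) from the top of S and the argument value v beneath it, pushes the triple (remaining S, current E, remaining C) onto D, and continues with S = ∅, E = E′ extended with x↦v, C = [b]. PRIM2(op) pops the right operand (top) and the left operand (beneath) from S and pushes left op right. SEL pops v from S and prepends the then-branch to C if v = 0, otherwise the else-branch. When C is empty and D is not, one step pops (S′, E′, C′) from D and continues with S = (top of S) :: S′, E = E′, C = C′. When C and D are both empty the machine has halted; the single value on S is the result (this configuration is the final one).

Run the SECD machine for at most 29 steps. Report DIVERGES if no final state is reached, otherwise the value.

Answer: 20

Execution trace:
step 0: [S=∅ | E=∅ | C=[(((λu. ((λw. w) u)) -4) * (-3 + -2))] | D=∅]
step 1: [S=∅ | E=∅ | C=[((λu. ((λw. w) u)) -4) :: (-3 + -2) :: PRIM2(mul)] | D=∅]
step 2: [S=∅ | E=∅ | C=[-4 :: (λu. ((λw. w) u)) :: AP :: (-3 + -2) :: PRIM2(mul)] | D=∅]
step 3: [S=[-4] | E=∅ | C=[(λu. ((λw. w) u)) :: AP :: (-3 + -2) :: PRIM2(mul)] | D=∅]
step 4: [S=[clo(λu. ((λw. w) u), ∅) :: -4] | E=∅ | C=[AP :: (-3 + -2) :: PRIM2(mul)] | D=∅]
step 5: [S=∅ | E={u↦-4} | C=[((λw. w) u)] | D=[(∅, ∅, [(-3 + -2) :: PRIM2(mul)])]]
step 6: [S=∅ | E={u↦-4} | C=[u :: (λw. w) :: AP] | D=[(∅, ∅, [(-3 + -2) :: PRIM2(mul)])]]
step 7: [S=[-4] | E={u↦-4} | C=[(λw. w) :: AP] | D=[(∅, ∅, [(-3 + -2) :: PRIM2(mul)])]]
step 8: [S=[clo(λw. w, {u↦-4}) :: -4] | E={u↦-4} | C=[AP] | D=[(∅, ∅, [(-3 + -2) :: PRIM2(mul)])]]
step 9: [S=∅ | E={w↦-4, u↦-4} | C=[w] | D=[(∅, {u↦-4}, ∅) :: (∅, ∅, [(-3 + -2) :: PRIM2(mul)])]]
step 10: [S=[-4] | E={w↦-4, u↦-4} | C=∅ | D=[(∅, {u↦-4}, ∅) :: (∅, ∅, [(-3 + -2) :: PRIM2(mul)])]]
step 11: [S=[-4] | E={u↦-4} | C=∅ | D=[(∅, ∅, [(-3 + -2) :: PRIM2(mul)])]]
step 12: [S=[-4] | E=∅ | C=[(-3 + -2) :: PRIM2(mul)] | D=∅]
step 13: [S=[-4] | E=∅ | C=[-3 :: -2 :: PRIM2(add) :: PRIM2(mul)] | D=∅]
step 14: [S=[-3 :: -4] | E=∅ | C=[-2 :: PRIM2(add) :: PRIM2(mul)] | D=∅]
step 15: [S=[-2 :: -3 :: -4] | E=∅ | C=[PRIM2(add) :: PRIM2(mul)] | D=∅]
step 16: [S=[-5 :: -4] | E=∅ | C=[PRIM2(mul)] | D=∅]
step 17: [S=[20] | E=∅ | C=∅ | D=∅]
→ final value 20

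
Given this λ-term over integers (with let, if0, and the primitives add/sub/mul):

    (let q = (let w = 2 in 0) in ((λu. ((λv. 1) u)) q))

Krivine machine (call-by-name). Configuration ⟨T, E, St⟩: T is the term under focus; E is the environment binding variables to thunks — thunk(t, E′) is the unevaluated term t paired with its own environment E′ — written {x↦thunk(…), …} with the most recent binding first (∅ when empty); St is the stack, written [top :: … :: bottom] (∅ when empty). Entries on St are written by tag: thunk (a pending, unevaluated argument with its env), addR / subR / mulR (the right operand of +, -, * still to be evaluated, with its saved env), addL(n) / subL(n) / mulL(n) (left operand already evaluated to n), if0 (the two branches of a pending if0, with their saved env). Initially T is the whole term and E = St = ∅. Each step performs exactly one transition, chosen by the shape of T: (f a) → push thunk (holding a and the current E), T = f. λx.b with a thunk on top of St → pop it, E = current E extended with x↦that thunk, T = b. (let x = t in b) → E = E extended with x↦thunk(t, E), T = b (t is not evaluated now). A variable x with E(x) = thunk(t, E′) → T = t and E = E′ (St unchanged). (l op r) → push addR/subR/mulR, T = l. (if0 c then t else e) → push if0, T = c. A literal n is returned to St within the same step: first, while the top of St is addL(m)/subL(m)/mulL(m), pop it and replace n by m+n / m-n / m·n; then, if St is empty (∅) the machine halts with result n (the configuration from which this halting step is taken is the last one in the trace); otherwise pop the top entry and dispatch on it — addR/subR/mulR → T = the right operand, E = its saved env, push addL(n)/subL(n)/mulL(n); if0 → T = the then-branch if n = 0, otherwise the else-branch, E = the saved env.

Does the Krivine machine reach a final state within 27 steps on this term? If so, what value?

Answer: 1

Derivation:
step 0: ⟨T=(let q = (let w = 2 in 0) in ((λu. ((λv. 1) u)) q)); E=∅; St=∅⟩
step 1: ⟨T=((λu. ((λv. 1) u)) q); E={q↦thunk((let w = 2 in 0), ∅)}; St=∅⟩
step 2: ⟨T=(λu. ((λv. 1) u)); E={q↦thunk((let w = 2 in 0), ∅)}; St=[thunk]⟩
step 3: ⟨T=((λv. 1) u); E={u↦thunk(q, {q↦thunk((let w = 2 in 0), ∅)}), q↦thunk((let w = 2 in 0), ∅)}; St=∅⟩
step 4: ⟨T=(λv. 1); E={u↦thunk(q, {q↦thunk((let w = 2 in 0), ∅)}), q↦thunk((let w = 2 in 0), ∅)}; St=[thunk]⟩
step 5: ⟨T=1; E={v↦thunk(u, {u↦thunk(q, {q↦thunk((let w = 2 in 0), ∅)}), q↦thunk((let w = 2 in 0), ∅)}), u↦thunk(q, {q↦thunk((let w = 2 in 0), ∅)}), q↦thunk((let w = 2 in 0), ∅)}; St=∅⟩
→ final value 1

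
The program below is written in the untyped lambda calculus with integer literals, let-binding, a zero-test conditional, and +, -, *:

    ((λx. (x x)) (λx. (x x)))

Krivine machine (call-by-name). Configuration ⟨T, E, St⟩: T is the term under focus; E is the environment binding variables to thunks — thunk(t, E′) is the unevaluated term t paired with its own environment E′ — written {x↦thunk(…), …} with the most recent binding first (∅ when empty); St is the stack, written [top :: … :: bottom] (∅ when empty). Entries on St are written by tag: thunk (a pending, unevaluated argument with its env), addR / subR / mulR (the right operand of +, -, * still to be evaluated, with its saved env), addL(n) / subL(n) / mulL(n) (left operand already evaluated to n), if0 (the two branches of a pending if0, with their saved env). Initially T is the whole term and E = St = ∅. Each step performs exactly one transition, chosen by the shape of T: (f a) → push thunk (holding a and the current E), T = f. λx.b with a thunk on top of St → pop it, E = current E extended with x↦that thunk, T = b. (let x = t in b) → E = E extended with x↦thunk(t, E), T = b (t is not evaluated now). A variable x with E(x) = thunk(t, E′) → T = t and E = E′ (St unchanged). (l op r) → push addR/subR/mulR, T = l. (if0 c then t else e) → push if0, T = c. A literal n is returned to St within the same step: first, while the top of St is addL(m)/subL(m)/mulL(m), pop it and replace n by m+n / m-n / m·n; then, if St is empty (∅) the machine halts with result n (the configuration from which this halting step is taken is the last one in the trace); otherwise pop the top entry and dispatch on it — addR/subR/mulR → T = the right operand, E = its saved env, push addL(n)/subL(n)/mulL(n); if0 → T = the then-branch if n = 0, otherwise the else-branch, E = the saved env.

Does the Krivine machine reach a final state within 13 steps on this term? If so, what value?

[0] ⟨T=((λx. (x x)) (λx. (x x))); E=∅; St=∅⟩
[1] ⟨T=(λx. (x x)); E=∅; St=[thunk]⟩
[2] ⟨T=(x x); E={x↦thunk((λx. (x x)), ∅)}; St=∅⟩
[3] ⟨T=x; E={x↦thunk((λx. (x x)), ∅)}; St=[thunk]⟩
[4] ⟨T=(λx. (x x)); E=∅; St=[thunk]⟩
[5] ⟨T=(x x); E={x↦thunk(x, {x↦thunk((λx. (x x)), ∅)})}; St=∅⟩
[6] ⟨T=x; E={x↦thunk(x, {x↦thunk((λx. (x x)), ∅)})}; St=[thunk]⟩
[7] ⟨T=x; E={x↦thunk((λx. (x x)), ∅)}; St=[thunk]⟩
[8] ⟨T=(λx. (x x)); E=∅; St=[thunk]⟩
[9] ⟨T=(x x); E={x↦thunk(x, {x↦thunk(x, {x↦thunk((λx. (x x)), ∅)})})}; St=∅⟩
[10] ⟨T=x; E={x↦thunk(x, {x↦thunk(x, {x↦thunk((λx. (x x)), ∅)})})}; St=[thunk]⟩
[11] ⟨T=x; E={x↦thunk(x, {x↦thunk((λx. (x x)), ∅)})}; St=[thunk]⟩
[12] ⟨T=x; E={x↦thunk((λx. (x x)), ∅)}; St=[thunk]⟩
[13] ⟨T=(λx. (x x)); E=∅; St=[thunk]⟩
→ 13 transitions taken and the configuration is still not final: no result within 13 steps

Answer: DIVERGES (no final state within 13 steps)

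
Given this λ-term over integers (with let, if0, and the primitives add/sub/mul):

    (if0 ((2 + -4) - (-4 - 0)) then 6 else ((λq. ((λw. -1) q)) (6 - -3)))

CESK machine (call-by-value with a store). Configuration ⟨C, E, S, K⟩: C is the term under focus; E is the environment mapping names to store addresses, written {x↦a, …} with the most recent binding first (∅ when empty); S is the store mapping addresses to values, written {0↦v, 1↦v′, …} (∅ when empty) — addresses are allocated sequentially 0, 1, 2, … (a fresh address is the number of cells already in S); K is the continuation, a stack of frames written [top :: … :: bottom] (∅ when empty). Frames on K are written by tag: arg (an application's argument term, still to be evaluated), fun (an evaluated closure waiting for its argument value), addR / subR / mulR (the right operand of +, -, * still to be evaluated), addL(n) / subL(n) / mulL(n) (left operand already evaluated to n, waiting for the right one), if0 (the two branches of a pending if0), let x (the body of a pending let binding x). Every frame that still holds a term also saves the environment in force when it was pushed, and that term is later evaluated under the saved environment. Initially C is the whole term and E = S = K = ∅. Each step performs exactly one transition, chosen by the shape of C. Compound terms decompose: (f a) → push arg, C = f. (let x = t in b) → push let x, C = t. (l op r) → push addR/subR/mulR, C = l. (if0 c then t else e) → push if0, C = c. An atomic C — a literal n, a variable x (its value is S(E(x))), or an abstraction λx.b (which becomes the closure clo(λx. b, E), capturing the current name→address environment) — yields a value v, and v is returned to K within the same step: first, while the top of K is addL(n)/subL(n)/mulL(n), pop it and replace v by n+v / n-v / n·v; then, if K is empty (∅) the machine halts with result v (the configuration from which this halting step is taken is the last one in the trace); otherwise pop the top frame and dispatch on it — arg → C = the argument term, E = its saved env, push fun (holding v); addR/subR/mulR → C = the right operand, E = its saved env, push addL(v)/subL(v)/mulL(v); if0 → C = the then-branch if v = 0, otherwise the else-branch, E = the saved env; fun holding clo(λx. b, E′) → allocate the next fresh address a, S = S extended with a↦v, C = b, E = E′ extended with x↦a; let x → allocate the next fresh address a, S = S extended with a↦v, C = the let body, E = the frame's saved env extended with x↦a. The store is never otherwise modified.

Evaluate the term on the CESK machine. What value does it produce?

Answer: -1

Machine steps:
t=0: [C=(if0 ((2 + -4) - (-4 - 0)) then 6 else ((λq. ((λw. -1) q)) (6 - -3))) | E=∅ | S=∅ | K=∅]
t=1: [C=((2 + -4) - (-4 - 0)) | E=∅ | S=∅ | K=[if0]]
t=2: [C=(2 + -4) | E=∅ | S=∅ | K=[subR :: if0]]
t=3: [C=2 | E=∅ | S=∅ | K=[addR :: subR :: if0]]
t=4: [C=-4 | E=∅ | S=∅ | K=[addL(2) :: subR :: if0]]
t=5: [C=(-4 - 0) | E=∅ | S=∅ | K=[subL(-2) :: if0]]
t=6: [C=-4 | E=∅ | S=∅ | K=[subR :: subL(-2) :: if0]]
t=7: [C=0 | E=∅ | S=∅ | K=[subL(-4) :: subL(-2) :: if0]]
t=8: [C=((λq. ((λw. -1) q)) (6 - -3)) | E=∅ | S=∅ | K=∅]
t=9: [C=(λq. ((λw. -1) q)) | E=∅ | S=∅ | K=[arg]]
t=10: [C=(6 - -3) | E=∅ | S=∅ | K=[fun]]
t=11: [C=6 | E=∅ | S=∅ | K=[subR :: fun]]
t=12: [C=-3 | E=∅ | S=∅ | K=[subL(6) :: fun]]
t=13: [C=((λw. -1) q) | E={q↦0} | S={0↦9} | K=∅]
t=14: [C=(λw. -1) | E={q↦0} | S={0↦9} | K=[arg]]
t=15: [C=q | E={q↦0} | S={0↦9} | K=[fun]]
t=16: [C=-1 | E={w↦1, q↦0} | S={0↦9, 1↦9} | K=∅]
→ final value -1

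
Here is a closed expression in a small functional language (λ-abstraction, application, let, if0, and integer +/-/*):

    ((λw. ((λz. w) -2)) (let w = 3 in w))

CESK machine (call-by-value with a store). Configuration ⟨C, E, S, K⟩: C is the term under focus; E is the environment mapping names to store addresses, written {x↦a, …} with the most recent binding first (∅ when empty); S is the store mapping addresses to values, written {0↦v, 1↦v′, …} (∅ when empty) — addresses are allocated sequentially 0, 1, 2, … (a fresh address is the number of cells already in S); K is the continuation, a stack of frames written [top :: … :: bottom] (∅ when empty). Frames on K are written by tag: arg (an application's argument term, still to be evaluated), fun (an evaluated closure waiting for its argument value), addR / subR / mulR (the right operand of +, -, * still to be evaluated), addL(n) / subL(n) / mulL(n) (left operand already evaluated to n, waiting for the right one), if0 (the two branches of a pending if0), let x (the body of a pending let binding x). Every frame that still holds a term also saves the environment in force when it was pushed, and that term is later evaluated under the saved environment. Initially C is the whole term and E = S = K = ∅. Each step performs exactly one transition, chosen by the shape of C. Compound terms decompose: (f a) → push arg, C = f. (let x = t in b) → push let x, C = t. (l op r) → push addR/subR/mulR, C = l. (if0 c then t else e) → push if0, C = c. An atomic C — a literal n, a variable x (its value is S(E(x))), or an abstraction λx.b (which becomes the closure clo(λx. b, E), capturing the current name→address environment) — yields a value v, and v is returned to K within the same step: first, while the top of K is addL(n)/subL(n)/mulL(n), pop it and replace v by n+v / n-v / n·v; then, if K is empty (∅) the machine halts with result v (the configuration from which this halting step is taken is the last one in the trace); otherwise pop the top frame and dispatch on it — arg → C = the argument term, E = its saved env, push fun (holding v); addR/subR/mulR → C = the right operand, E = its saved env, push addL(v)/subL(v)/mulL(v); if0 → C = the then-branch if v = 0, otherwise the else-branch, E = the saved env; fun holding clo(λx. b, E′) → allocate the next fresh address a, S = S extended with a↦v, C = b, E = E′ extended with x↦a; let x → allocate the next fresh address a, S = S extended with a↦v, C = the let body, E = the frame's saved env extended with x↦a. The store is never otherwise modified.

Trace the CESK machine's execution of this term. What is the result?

Answer: 3

Derivation:
t=0: ⟨C=((λw. ((λz. w) -2)) (let w = 3 in w)); E=∅; S=∅; K=∅⟩
t=1: ⟨C=(λw. ((λz. w) -2)); E=∅; S=∅; K=[arg]⟩
t=2: ⟨C=(let w = 3 in w); E=∅; S=∅; K=[fun]⟩
t=3: ⟨C=3; E=∅; S=∅; K=[let w :: fun]⟩
t=4: ⟨C=w; E={w↦0}; S={0↦3}; K=[fun]⟩
t=5: ⟨C=((λz. w) -2); E={w↦1}; S={0↦3, 1↦3}; K=∅⟩
t=6: ⟨C=(λz. w); E={w↦1}; S={0↦3, 1↦3}; K=[arg]⟩
t=7: ⟨C=-2; E={w↦1}; S={0↦3, 1↦3}; K=[fun]⟩
t=8: ⟨C=w; E={z↦2, w↦1}; S={0↦3, 1↦3, 2↦-2}; K=∅⟩
→ final value 3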